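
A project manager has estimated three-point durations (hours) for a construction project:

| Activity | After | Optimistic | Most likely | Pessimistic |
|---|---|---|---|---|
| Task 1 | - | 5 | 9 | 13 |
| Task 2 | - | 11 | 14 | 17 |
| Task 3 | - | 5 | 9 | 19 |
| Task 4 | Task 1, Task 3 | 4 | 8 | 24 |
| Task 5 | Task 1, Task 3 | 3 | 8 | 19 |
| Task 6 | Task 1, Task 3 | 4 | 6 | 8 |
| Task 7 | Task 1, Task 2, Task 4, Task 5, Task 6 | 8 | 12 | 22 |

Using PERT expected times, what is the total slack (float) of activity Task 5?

te_Task 1 = (5 + 4·9 + 13)/6 = 54/6 = 9
te_Task 2 = (11 + 4·14 + 17)/6 = 84/6 = 14
te_Task 3 = (5 + 4·9 + 19)/6 = 60/6 = 10
te_Task 4 = (4 + 4·8 + 24)/6 = 60/6 = 10
te_Task 5 = (3 + 4·8 + 19)/6 = 54/6 = 9
te_Task 6 = (4 + 4·6 + 8)/6 = 36/6 = 6
te_Task 7 = (8 + 4·12 + 22)/6 = 78/6 = 13

Forward pass:
ES_Task 1 = 0; EF_Task 1 = 9
ES_Task 2 = 0; EF_Task 2 = 14
ES_Task 3 = 0; EF_Task 3 = 10
ES_Task 4 = max(EF_Task 1=9, EF_Task 3=10) = 10; EF_Task 4 = 10+10 = 20
ES_Task 5 = max(EF_Task 1=9, EF_Task 3=10) = 10; EF_Task 5 = 10+9 = 19
ES_Task 6 = max(EF_Task 1=9, EF_Task 3=10) = 10; EF_Task 6 = 10+6 = 16
ES_Task 7 = max(EF_Task 1=9, EF_Task 2=14, EF_Task 4=20, EF_Task 5=19, EF_Task 6=16) = 20; EF_Task 7 = 20+13 = 33
Expected project duration μ = 33 hours. Critical path: Task 3 → Task 4 → Task 7.

Backward pass:
LF_Task 7 = 33; LS_Task 7 = 33−13 = 20
LF_Task 6 = LS_Task 7 = 20; LS_Task 6 = 20−6 = 14
LF_Task 5 = LS_Task 7 = 20; LS_Task 5 = 20−9 = 11
LF_Task 4 = LS_Task 7 = 20; LS_Task 4 = 20−10 = 10
LF_Task 3 = min(LS_Task 4=10, LS_Task 5=11, LS_Task 6=14) = 10; LS_Task 3 = 10−10 = 0
LF_Task 2 = LS_Task 7 = 20; LS_Task 2 = 20−14 = 6
LF_Task 1 = min(LS_Task 4=10, LS_Task 5=11, LS_Task 6=14, LS_Task 7=20) = 10; LS_Task 1 = 10−9 = 1
Slack_Task 5 = LS_Task 5 − ES_Task 5 = 11 − 10 = 1

1 hours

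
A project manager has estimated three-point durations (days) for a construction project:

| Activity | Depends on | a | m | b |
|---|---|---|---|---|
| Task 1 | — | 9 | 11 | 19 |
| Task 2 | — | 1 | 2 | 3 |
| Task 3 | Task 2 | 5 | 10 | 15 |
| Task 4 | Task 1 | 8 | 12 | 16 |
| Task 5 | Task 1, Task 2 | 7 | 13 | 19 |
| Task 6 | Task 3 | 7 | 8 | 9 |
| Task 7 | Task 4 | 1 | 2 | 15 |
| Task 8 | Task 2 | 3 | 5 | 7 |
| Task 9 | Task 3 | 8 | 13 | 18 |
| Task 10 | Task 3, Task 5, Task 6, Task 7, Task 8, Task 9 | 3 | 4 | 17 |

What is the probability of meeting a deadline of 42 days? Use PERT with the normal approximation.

0.979

te_Task 1 = (9 + 4·11 + 19)/6 = 72/6 = 12; σ²_Task 1 = ((19−9)/6)² = 2.778
te_Task 2 = (1 + 4·2 + 3)/6 = 12/6 = 2; σ²_Task 2 = ((3−1)/6)² = 0.111
te_Task 3 = (5 + 4·10 + 15)/6 = 60/6 = 10; σ²_Task 3 = ((15−5)/6)² = 2.778
te_Task 4 = (8 + 4·12 + 16)/6 = 72/6 = 12; σ²_Task 4 = ((16−8)/6)² = 1.778
te_Task 5 = (7 + 4·13 + 19)/6 = 78/6 = 13; σ²_Task 5 = ((19−7)/6)² = 4.000
te_Task 6 = (7 + 4·8 + 9)/6 = 48/6 = 8; σ²_Task 6 = ((9−7)/6)² = 0.111
te_Task 7 = (1 + 4·2 + 15)/6 = 24/6 = 4; σ²_Task 7 = ((15−1)/6)² = 5.444
te_Task 8 = (3 + 4·5 + 7)/6 = 30/6 = 5; σ²_Task 8 = ((7−3)/6)² = 0.444
te_Task 9 = (8 + 4·13 + 18)/6 = 78/6 = 13; σ²_Task 9 = ((18−8)/6)² = 2.778
te_Task 10 = (3 + 4·4 + 17)/6 = 36/6 = 6; σ²_Task 10 = ((17−3)/6)² = 5.444

Forward pass:
ES_Task 1 = 0; EF_Task 1 = 12
ES_Task 2 = 0; EF_Task 2 = 2
ES_Task 3 = 2; EF_Task 3 = 2+10 = 12
ES_Task 4 = 12; EF_Task 4 = 12+12 = 24
ES_Task 5 = max(EF_Task 1=12, EF_Task 2=2) = 12; EF_Task 5 = 12+13 = 25
ES_Task 6 = 12; EF_Task 6 = 12+8 = 20
ES_Task 7 = 24; EF_Task 7 = 24+4 = 28
ES_Task 8 = 2; EF_Task 8 = 2+5 = 7
ES_Task 9 = 12; EF_Task 9 = 12+13 = 25
ES_Task 10 = max(EF_Task 3=12, EF_Task 5=25, EF_Task 6=20, EF_Task 7=28, EF_Task 8=7, EF_Task 9=25) = 28; EF_Task 10 = 28+6 = 34
Expected project duration μ = 34 days. Critical path: Task 1 → Task 4 → Task 7 → Task 10.

Variance along critical path = 2.778 + 1.778 + 5.444 + 5.444 = 15.444; σ = √15.444 = 3.930 days.
Z = (42 − 34) / 3.930 = 2.036
P(T ≤ 42) = Φ(2.036) ≈ 0.979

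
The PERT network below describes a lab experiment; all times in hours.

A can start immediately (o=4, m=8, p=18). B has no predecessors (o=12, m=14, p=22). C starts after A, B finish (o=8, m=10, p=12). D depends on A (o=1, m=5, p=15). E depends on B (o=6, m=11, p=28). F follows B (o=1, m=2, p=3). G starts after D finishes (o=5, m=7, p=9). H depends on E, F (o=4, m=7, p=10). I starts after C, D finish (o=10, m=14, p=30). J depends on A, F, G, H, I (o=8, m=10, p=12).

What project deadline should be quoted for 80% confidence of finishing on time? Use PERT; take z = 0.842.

54.2 hours

te_A = (4 + 4·8 + 18)/6 = 54/6 = 9; σ²_A = ((18−4)/6)² = 5.444
te_B = (12 + 4·14 + 22)/6 = 90/6 = 15; σ²_B = ((22−12)/6)² = 2.778
te_C = (8 + 4·10 + 12)/6 = 60/6 = 10; σ²_C = ((12−8)/6)² = 0.444
te_D = (1 + 4·5 + 15)/6 = 36/6 = 6; σ²_D = ((15−1)/6)² = 5.444
te_E = (6 + 4·11 + 28)/6 = 78/6 = 13; σ²_E = ((28−6)/6)² = 13.444
te_F = (1 + 4·2 + 3)/6 = 12/6 = 2; σ²_F = ((3−1)/6)² = 0.111
te_G = (5 + 4·7 + 9)/6 = 42/6 = 7; σ²_G = ((9−5)/6)² = 0.444
te_H = (4 + 4·7 + 10)/6 = 42/6 = 7; σ²_H = ((10−4)/6)² = 1.000
te_I = (10 + 4·14 + 30)/6 = 96/6 = 16; σ²_I = ((30−10)/6)² = 11.111
te_J = (8 + 4·10 + 12)/6 = 60/6 = 10; σ²_J = ((12−8)/6)² = 0.444

Forward pass:
ES_A = 0; EF_A = 9
ES_B = 0; EF_B = 15
ES_C = max(EF_A=9, EF_B=15) = 15; EF_C = 15+10 = 25
ES_D = 9; EF_D = 9+6 = 15
ES_E = 15; EF_E = 15+13 = 28
ES_F = 15; EF_F = 15+2 = 17
ES_G = 15; EF_G = 15+7 = 22
ES_H = max(EF_E=28, EF_F=17) = 28; EF_H = 28+7 = 35
ES_I = max(EF_C=25, EF_D=15) = 25; EF_I = 25+16 = 41
ES_J = max(EF_A=9, EF_F=17, EF_G=22, EF_H=35, EF_I=41) = 41; EF_J = 41+10 = 51
Expected project duration μ = 51 hours. Critical path: B → C → I → J.

Variance along critical path = 2.778 + 0.444 + 11.111 + 0.444 = 14.778; σ = 3.844 hours.
D = μ + z·σ = 51 + 0.842·3.844 = 54.2 hours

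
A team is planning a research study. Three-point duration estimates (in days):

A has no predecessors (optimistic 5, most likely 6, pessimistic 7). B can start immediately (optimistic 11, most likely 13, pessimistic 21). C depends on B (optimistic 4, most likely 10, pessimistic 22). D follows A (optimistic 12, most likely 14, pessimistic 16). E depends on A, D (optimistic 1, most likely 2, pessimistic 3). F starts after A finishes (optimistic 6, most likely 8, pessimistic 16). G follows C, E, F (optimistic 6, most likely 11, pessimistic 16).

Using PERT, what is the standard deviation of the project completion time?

te_A = (5 + 4·6 + 7)/6 = 36/6 = 6; σ²_A = ((7−5)/6)² = 0.111
te_B = (11 + 4·13 + 21)/6 = 84/6 = 14; σ²_B = ((21−11)/6)² = 2.778
te_C = (4 + 4·10 + 22)/6 = 66/6 = 11; σ²_C = ((22−4)/6)² = 9.000
te_D = (12 + 4·14 + 16)/6 = 84/6 = 14; σ²_D = ((16−12)/6)² = 0.444
te_E = (1 + 4·2 + 3)/6 = 12/6 = 2; σ²_E = ((3−1)/6)² = 0.111
te_F = (6 + 4·8 + 16)/6 = 54/6 = 9; σ²_F = ((16−6)/6)² = 2.778
te_G = (6 + 4·11 + 16)/6 = 66/6 = 11; σ²_G = ((16−6)/6)² = 2.778

Forward pass:
ES_A = 0; EF_A = 6
ES_B = 0; EF_B = 14
ES_C = 14; EF_C = 14+11 = 25
ES_D = 6; EF_D = 6+14 = 20
ES_E = max(EF_A=6, EF_D=20) = 20; EF_E = 20+2 = 22
ES_F = 6; EF_F = 6+9 = 15
ES_G = max(EF_C=25, EF_E=22, EF_F=15) = 25; EF_G = 25+11 = 36
Expected project duration μ = 36 days. Critical path: B → C → G.

Variance along critical path = 2.778 + 9.000 + 2.778 = 14.556
σ = √14.556 = 3.815 days

3.82 days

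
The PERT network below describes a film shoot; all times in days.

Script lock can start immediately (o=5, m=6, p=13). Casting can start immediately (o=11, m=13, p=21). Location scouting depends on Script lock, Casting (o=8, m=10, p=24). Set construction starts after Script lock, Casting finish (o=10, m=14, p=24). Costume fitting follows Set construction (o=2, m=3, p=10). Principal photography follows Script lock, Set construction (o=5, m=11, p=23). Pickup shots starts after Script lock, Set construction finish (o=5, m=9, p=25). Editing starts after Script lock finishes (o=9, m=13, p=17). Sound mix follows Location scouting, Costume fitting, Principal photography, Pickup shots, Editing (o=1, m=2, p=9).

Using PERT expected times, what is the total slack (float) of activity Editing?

21 days

te_Script lock = (5 + 4·6 + 13)/6 = 42/6 = 7
te_Casting = (11 + 4·13 + 21)/6 = 84/6 = 14
te_Location scouting = (8 + 4·10 + 24)/6 = 72/6 = 12
te_Set construction = (10 + 4·14 + 24)/6 = 90/6 = 15
te_Costume fitting = (2 + 4·3 + 10)/6 = 24/6 = 4
te_Principal photography = (5 + 4·11 + 23)/6 = 72/6 = 12
te_Pickup shots = (5 + 4·9 + 25)/6 = 66/6 = 11
te_Editing = (9 + 4·13 + 17)/6 = 78/6 = 13
te_Sound mix = (1 + 4·2 + 9)/6 = 18/6 = 3

Forward pass:
ES_Script lock = 0; EF_Script lock = 7
ES_Casting = 0; EF_Casting = 14
ES_Location scouting = max(EF_Script lock=7, EF_Casting=14) = 14; EF_Location scouting = 14+12 = 26
ES_Set construction = max(EF_Script lock=7, EF_Casting=14) = 14; EF_Set construction = 14+15 = 29
ES_Costume fitting = 29; EF_Costume fitting = 29+4 = 33
ES_Principal photography = max(EF_Script lock=7, EF_Set construction=29) = 29; EF_Principal photography = 29+12 = 41
ES_Pickup shots = max(EF_Script lock=7, EF_Set construction=29) = 29; EF_Pickup shots = 29+11 = 40
ES_Editing = 7; EF_Editing = 7+13 = 20
ES_Sound mix = max(EF_Location scouting=26, EF_Costume fitting=33, EF_Principal photography=41, EF_Pickup shots=40, EF_Editing=20) = 41; EF_Sound mix = 41+3 = 44
Expected project duration μ = 44 days. Critical path: Casting → Set construction → Principal photography → Sound mix.

Backward pass:
LF_Sound mix = 44; LS_Sound mix = 44−3 = 41
LF_Editing = LS_Sound mix = 41; LS_Editing = 41−13 = 28
LF_Pickup shots = LS_Sound mix = 41; LS_Pickup shots = 41−11 = 30
LF_Principal photography = LS_Sound mix = 41; LS_Principal photography = 41−12 = 29
LF_Costume fitting = LS_Sound mix = 41; LS_Costume fitting = 41−4 = 37
LF_Set construction = min(LS_Costume fitting=37, LS_Principal photography=29, LS_Pickup shots=30) = 29; LS_Set construction = 29−15 = 14
LF_Location scouting = LS_Sound mix = 41; LS_Location scouting = 41−12 = 29
LF_Casting = min(LS_Location scouting=29, LS_Set construction=14) = 14; LS_Casting = 14−14 = 0
LF_Script lock = min(LS_Location scouting=29, LS_Set construction=14, LS_Principal photography=29, LS_Pickup shots=30, LS_Editing=28) = 14; LS_Script lock = 14−7 = 7
Slack_Editing = LS_Editing − ES_Editing = 28 − 7 = 21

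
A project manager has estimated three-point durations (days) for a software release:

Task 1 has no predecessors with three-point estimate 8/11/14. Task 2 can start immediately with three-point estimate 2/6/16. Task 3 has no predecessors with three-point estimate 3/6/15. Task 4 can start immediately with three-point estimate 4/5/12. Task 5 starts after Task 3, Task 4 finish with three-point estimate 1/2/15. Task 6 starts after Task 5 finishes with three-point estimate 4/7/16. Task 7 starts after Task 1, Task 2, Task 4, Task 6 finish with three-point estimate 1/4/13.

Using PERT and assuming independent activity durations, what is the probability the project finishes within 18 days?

0.075

te_Task 1 = (8 + 4·11 + 14)/6 = 66/6 = 11; σ²_Task 1 = ((14−8)/6)² = 1.000
te_Task 2 = (2 + 4·6 + 16)/6 = 42/6 = 7; σ²_Task 2 = ((16−2)/6)² = 5.444
te_Task 3 = (3 + 4·6 + 15)/6 = 42/6 = 7; σ²_Task 3 = ((15−3)/6)² = 4.000
te_Task 4 = (4 + 4·5 + 12)/6 = 36/6 = 6; σ²_Task 4 = ((12−4)/6)² = 1.778
te_Task 5 = (1 + 4·2 + 15)/6 = 24/6 = 4; σ²_Task 5 = ((15−1)/6)² = 5.444
te_Task 6 = (4 + 4·7 + 16)/6 = 48/6 = 8; σ²_Task 6 = ((16−4)/6)² = 4.000
te_Task 7 = (1 + 4·4 + 13)/6 = 30/6 = 5; σ²_Task 7 = ((13−1)/6)² = 4.000

Forward pass:
ES_Task 1 = 0; EF_Task 1 = 11
ES_Task 2 = 0; EF_Task 2 = 7
ES_Task 3 = 0; EF_Task 3 = 7
ES_Task 4 = 0; EF_Task 4 = 6
ES_Task 5 = max(EF_Task 3=7, EF_Task 4=6) = 7; EF_Task 5 = 7+4 = 11
ES_Task 6 = 11; EF_Task 6 = 11+8 = 19
ES_Task 7 = max(EF_Task 1=11, EF_Task 2=7, EF_Task 4=6, EF_Task 6=19) = 19; EF_Task 7 = 19+5 = 24
Expected project duration μ = 24 days. Critical path: Task 3 → Task 5 → Task 6 → Task 7.

Variance along critical path = 4.000 + 5.444 + 4.000 + 4.000 = 17.444; σ = √17.444 = 4.177 days.
Z = (18 − 24) / 4.177 = -1.437
P(T ≤ 18) = Φ(-1.437) ≈ 0.075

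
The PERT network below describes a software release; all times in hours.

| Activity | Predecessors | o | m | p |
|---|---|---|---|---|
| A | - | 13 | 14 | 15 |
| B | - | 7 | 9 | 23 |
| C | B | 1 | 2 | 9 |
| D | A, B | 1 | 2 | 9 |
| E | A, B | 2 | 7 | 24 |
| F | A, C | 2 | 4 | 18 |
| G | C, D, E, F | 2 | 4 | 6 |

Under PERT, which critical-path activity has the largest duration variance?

te_A = (13 + 4·14 + 15)/6 = 84/6 = 14; σ²_A = ((15−13)/6)² = 0.111
te_B = (7 + 4·9 + 23)/6 = 66/6 = 11; σ²_B = ((23−7)/6)² = 7.111
te_C = (1 + 4·2 + 9)/6 = 18/6 = 3; σ²_C = ((9−1)/6)² = 1.778
te_D = (1 + 4·2 + 9)/6 = 18/6 = 3; σ²_D = ((9−1)/6)² = 1.778
te_E = (2 + 4·7 + 24)/6 = 54/6 = 9; σ²_E = ((24−2)/6)² = 13.444
te_F = (2 + 4·4 + 18)/6 = 36/6 = 6; σ²_F = ((18−2)/6)² = 7.111
te_G = (2 + 4·4 + 6)/6 = 24/6 = 4; σ²_G = ((6−2)/6)² = 0.444

Forward pass:
ES_A = 0; EF_A = 14
ES_B = 0; EF_B = 11
ES_C = 11; EF_C = 11+3 = 14
ES_D = max(EF_A=14, EF_B=11) = 14; EF_D = 14+3 = 17
ES_E = max(EF_A=14, EF_B=11) = 14; EF_E = 14+9 = 23
ES_F = max(EF_A=14, EF_C=14) = 14; EF_F = 14+6 = 20
ES_G = max(EF_C=14, EF_D=17, EF_E=23, EF_F=20) = 23; EF_G = 23+4 = 27
Expected project duration μ = 27 hours. Critical path: A → E → G.

Variances on critical path: σ²_A=0.111, σ²_E=13.444, σ²_G=0.444.
Largest is σ²_E = 13.444.

E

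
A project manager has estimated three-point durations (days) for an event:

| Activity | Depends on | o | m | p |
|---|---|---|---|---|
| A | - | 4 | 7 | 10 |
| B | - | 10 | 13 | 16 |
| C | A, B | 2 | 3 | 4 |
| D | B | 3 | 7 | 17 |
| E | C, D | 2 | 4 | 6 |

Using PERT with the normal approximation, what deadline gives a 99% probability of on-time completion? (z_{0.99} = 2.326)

31.1 days

te_A = (4 + 4·7 + 10)/6 = 42/6 = 7; σ²_A = ((10−4)/6)² = 1.000
te_B = (10 + 4·13 + 16)/6 = 78/6 = 13; σ²_B = ((16−10)/6)² = 1.000
te_C = (2 + 4·3 + 4)/6 = 18/6 = 3; σ²_C = ((4−2)/6)² = 0.111
te_D = (3 + 4·7 + 17)/6 = 48/6 = 8; σ²_D = ((17−3)/6)² = 5.444
te_E = (2 + 4·4 + 6)/6 = 24/6 = 4; σ²_E = ((6−2)/6)² = 0.444

Forward pass:
ES_A = 0; EF_A = 7
ES_B = 0; EF_B = 13
ES_C = max(EF_A=7, EF_B=13) = 13; EF_C = 13+3 = 16
ES_D = 13; EF_D = 13+8 = 21
ES_E = max(EF_C=16, EF_D=21) = 21; EF_E = 21+4 = 25
Expected project duration μ = 25 days. Critical path: B → D → E.

Variance along critical path = 1.000 + 5.444 + 0.444 = 6.889; σ = 2.625 days.
D = μ + z·σ = 25 + 2.326·2.625 = 31.1 days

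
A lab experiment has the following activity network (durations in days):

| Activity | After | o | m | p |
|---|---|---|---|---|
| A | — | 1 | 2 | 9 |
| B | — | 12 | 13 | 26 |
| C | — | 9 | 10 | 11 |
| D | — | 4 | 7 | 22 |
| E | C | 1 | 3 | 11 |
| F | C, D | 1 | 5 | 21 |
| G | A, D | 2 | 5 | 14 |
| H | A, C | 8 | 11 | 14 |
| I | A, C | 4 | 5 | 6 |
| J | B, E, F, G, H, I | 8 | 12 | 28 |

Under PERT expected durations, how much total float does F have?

4 days

te_A = (1 + 4·2 + 9)/6 = 18/6 = 3
te_B = (12 + 4·13 + 26)/6 = 90/6 = 15
te_C = (9 + 4·10 + 11)/6 = 60/6 = 10
te_D = (4 + 4·7 + 22)/6 = 54/6 = 9
te_E = (1 + 4·3 + 11)/6 = 24/6 = 4
te_F = (1 + 4·5 + 21)/6 = 42/6 = 7
te_G = (2 + 4·5 + 14)/6 = 36/6 = 6
te_H = (8 + 4·11 + 14)/6 = 66/6 = 11
te_I = (4 + 4·5 + 6)/6 = 30/6 = 5
te_J = (8 + 4·12 + 28)/6 = 84/6 = 14

Forward pass:
ES_A = 0; EF_A = 3
ES_B = 0; EF_B = 15
ES_C = 0; EF_C = 10
ES_D = 0; EF_D = 9
ES_E = 10; EF_E = 10+4 = 14
ES_F = max(EF_C=10, EF_D=9) = 10; EF_F = 10+7 = 17
ES_G = max(EF_A=3, EF_D=9) = 9; EF_G = 9+6 = 15
ES_H = max(EF_A=3, EF_C=10) = 10; EF_H = 10+11 = 21
ES_I = max(EF_A=3, EF_C=10) = 10; EF_I = 10+5 = 15
ES_J = max(EF_B=15, EF_E=14, EF_F=17, EF_G=15, EF_H=21, EF_I=15) = 21; EF_J = 21+14 = 35
Expected project duration μ = 35 days. Critical path: C → H → J.

Backward pass:
LF_J = 35; LS_J = 35−14 = 21
LF_I = LS_J = 21; LS_I = 21−5 = 16
LF_H = LS_J = 21; LS_H = 21−11 = 10
LF_G = LS_J = 21; LS_G = 21−6 = 15
LF_F = LS_J = 21; LS_F = 21−7 = 14
LF_E = LS_J = 21; LS_E = 21−4 = 17
LF_D = min(LS_F=14, LS_G=15) = 14; LS_D = 14−9 = 5
LF_C = min(LS_E=17, LS_F=14, LS_H=10, LS_I=16) = 10; LS_C = 10−10 = 0
LF_B = LS_J = 21; LS_B = 21−15 = 6
LF_A = min(LS_G=15, LS_H=10, LS_I=16) = 10; LS_A = 10−3 = 7
Slack_F = LS_F − ES_F = 14 − 10 = 4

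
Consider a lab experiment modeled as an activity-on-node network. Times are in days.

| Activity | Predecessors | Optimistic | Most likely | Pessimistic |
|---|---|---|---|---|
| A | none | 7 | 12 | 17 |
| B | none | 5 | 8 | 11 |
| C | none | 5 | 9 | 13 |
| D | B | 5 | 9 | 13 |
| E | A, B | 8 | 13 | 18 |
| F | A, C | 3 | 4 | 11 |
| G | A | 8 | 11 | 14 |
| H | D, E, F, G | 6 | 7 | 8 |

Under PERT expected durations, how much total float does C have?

11 days

te_A = (7 + 4·12 + 17)/6 = 72/6 = 12
te_B = (5 + 4·8 + 11)/6 = 48/6 = 8
te_C = (5 + 4·9 + 13)/6 = 54/6 = 9
te_D = (5 + 4·9 + 13)/6 = 54/6 = 9
te_E = (8 + 4·13 + 18)/6 = 78/6 = 13
te_F = (3 + 4·4 + 11)/6 = 30/6 = 5
te_G = (8 + 4·11 + 14)/6 = 66/6 = 11
te_H = (6 + 4·7 + 8)/6 = 42/6 = 7

Forward pass:
ES_A = 0; EF_A = 12
ES_B = 0; EF_B = 8
ES_C = 0; EF_C = 9
ES_D = 8; EF_D = 8+9 = 17
ES_E = max(EF_A=12, EF_B=8) = 12; EF_E = 12+13 = 25
ES_F = max(EF_A=12, EF_C=9) = 12; EF_F = 12+5 = 17
ES_G = 12; EF_G = 12+11 = 23
ES_H = max(EF_D=17, EF_E=25, EF_F=17, EF_G=23) = 25; EF_H = 25+7 = 32
Expected project duration μ = 32 days. Critical path: A → E → H.

Backward pass:
LF_H = 32; LS_H = 32−7 = 25
LF_G = LS_H = 25; LS_G = 25−11 = 14
LF_F = LS_H = 25; LS_F = 25−5 = 20
LF_E = LS_H = 25; LS_E = 25−13 = 12
LF_D = LS_H = 25; LS_D = 25−9 = 16
LF_C = LS_F = 20; LS_C = 20−9 = 11
LF_B = min(LS_D=16, LS_E=12) = 12; LS_B = 12−8 = 4
LF_A = min(LS_E=12, LS_F=20, LS_G=14) = 12; LS_A = 12−12 = 0
Slack_C = LS_C − ES_C = 11 − 0 = 11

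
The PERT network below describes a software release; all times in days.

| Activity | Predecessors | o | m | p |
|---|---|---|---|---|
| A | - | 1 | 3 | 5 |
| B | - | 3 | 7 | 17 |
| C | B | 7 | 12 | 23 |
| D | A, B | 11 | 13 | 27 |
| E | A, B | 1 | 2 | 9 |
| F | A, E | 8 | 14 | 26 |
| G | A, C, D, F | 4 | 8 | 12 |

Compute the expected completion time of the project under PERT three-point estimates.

34 days

te_A = (1 + 4·3 + 5)/6 = 18/6 = 3
te_B = (3 + 4·7 + 17)/6 = 48/6 = 8
te_C = (7 + 4·12 + 23)/6 = 78/6 = 13
te_D = (11 + 4·13 + 27)/6 = 90/6 = 15
te_E = (1 + 4·2 + 9)/6 = 18/6 = 3
te_F = (8 + 4·14 + 26)/6 = 90/6 = 15
te_G = (4 + 4·8 + 12)/6 = 48/6 = 8

Forward pass:
ES_A = 0; EF_A = 3
ES_B = 0; EF_B = 8
ES_C = 8; EF_C = 8+13 = 21
ES_D = max(EF_A=3, EF_B=8) = 8; EF_D = 8+15 = 23
ES_E = max(EF_A=3, EF_B=8) = 8; EF_E = 8+3 = 11
ES_F = max(EF_A=3, EF_E=11) = 11; EF_F = 11+15 = 26
ES_G = max(EF_A=3, EF_C=21, EF_D=23, EF_F=26) = 26; EF_G = 26+8 = 34
Expected project duration μ = 34 days. Critical path: B → E → F → G.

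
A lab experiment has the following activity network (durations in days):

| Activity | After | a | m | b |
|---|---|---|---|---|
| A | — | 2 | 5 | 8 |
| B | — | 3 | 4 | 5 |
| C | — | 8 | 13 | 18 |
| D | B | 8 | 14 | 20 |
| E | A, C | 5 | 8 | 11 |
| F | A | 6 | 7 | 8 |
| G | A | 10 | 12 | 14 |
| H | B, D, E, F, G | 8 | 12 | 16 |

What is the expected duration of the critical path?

te_A = (2 + 4·5 + 8)/6 = 30/6 = 5
te_B = (3 + 4·4 + 5)/6 = 24/6 = 4
te_C = (8 + 4·13 + 18)/6 = 78/6 = 13
te_D = (8 + 4·14 + 20)/6 = 84/6 = 14
te_E = (5 + 4·8 + 11)/6 = 48/6 = 8
te_F = (6 + 4·7 + 8)/6 = 42/6 = 7
te_G = (10 + 4·12 + 14)/6 = 72/6 = 12
te_H = (8 + 4·12 + 16)/6 = 72/6 = 12

Forward pass:
ES_A = 0; EF_A = 5
ES_B = 0; EF_B = 4
ES_C = 0; EF_C = 13
ES_D = 4; EF_D = 4+14 = 18
ES_E = max(EF_A=5, EF_C=13) = 13; EF_E = 13+8 = 21
ES_F = 5; EF_F = 5+7 = 12
ES_G = 5; EF_G = 5+12 = 17
ES_H = max(EF_B=4, EF_D=18, EF_E=21, EF_F=12, EF_G=17) = 21; EF_H = 21+12 = 33
Expected project duration μ = 33 days. Critical path: C → E → H.

33 days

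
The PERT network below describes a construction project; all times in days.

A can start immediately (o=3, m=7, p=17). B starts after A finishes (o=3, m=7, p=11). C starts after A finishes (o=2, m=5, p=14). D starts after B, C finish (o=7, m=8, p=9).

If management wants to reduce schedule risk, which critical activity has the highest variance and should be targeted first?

te_A = (3 + 4·7 + 17)/6 = 48/6 = 8; σ²_A = ((17−3)/6)² = 5.444
te_B = (3 + 4·7 + 11)/6 = 42/6 = 7; σ²_B = ((11−3)/6)² = 1.778
te_C = (2 + 4·5 + 14)/6 = 36/6 = 6; σ²_C = ((14−2)/6)² = 4.000
te_D = (7 + 4·8 + 9)/6 = 48/6 = 8; σ²_D = ((9−7)/6)² = 0.111

Forward pass:
ES_A = 0; EF_A = 8
ES_B = 8; EF_B = 8+7 = 15
ES_C = 8; EF_C = 8+6 = 14
ES_D = max(EF_B=15, EF_C=14) = 15; EF_D = 15+8 = 23
Expected project duration μ = 23 days. Critical path: A → B → D.

Variances on critical path: σ²_A=5.444, σ²_B=1.778, σ²_D=0.111.
Largest is σ²_A = 5.444.

A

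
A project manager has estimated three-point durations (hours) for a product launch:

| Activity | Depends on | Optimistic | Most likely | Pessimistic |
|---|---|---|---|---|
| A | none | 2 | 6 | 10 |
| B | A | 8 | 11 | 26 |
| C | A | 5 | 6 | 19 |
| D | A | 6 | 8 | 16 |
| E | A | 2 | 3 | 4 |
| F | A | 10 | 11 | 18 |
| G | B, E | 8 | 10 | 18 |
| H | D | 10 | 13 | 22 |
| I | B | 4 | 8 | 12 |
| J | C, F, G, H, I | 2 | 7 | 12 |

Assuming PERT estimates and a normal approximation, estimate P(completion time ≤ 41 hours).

0.839

te_A = (2 + 4·6 + 10)/6 = 36/6 = 6; σ²_A = ((10−2)/6)² = 1.778
te_B = (8 + 4·11 + 26)/6 = 78/6 = 13; σ²_B = ((26−8)/6)² = 9.000
te_C = (5 + 4·6 + 19)/6 = 48/6 = 8; σ²_C = ((19−5)/6)² = 5.444
te_D = (6 + 4·8 + 16)/6 = 54/6 = 9; σ²_D = ((16−6)/6)² = 2.778
te_E = (2 + 4·3 + 4)/6 = 18/6 = 3; σ²_E = ((4−2)/6)² = 0.111
te_F = (10 + 4·11 + 18)/6 = 72/6 = 12; σ²_F = ((18−10)/6)² = 1.778
te_G = (8 + 4·10 + 18)/6 = 66/6 = 11; σ²_G = ((18−8)/6)² = 2.778
te_H = (10 + 4·13 + 22)/6 = 84/6 = 14; σ²_H = ((22−10)/6)² = 4.000
te_I = (4 + 4·8 + 12)/6 = 48/6 = 8; σ²_I = ((12−4)/6)² = 1.778
te_J = (2 + 4·7 + 12)/6 = 42/6 = 7; σ²_J = ((12−2)/6)² = 2.778

Forward pass:
ES_A = 0; EF_A = 6
ES_B = 6; EF_B = 6+13 = 19
ES_C = 6; EF_C = 6+8 = 14
ES_D = 6; EF_D = 6+9 = 15
ES_E = 6; EF_E = 6+3 = 9
ES_F = 6; EF_F = 6+12 = 18
ES_G = max(EF_B=19, EF_E=9) = 19; EF_G = 19+11 = 30
ES_H = 15; EF_H = 15+14 = 29
ES_I = 19; EF_I = 19+8 = 27
ES_J = max(EF_C=14, EF_F=18, EF_G=30, EF_H=29, EF_I=27) = 30; EF_J = 30+7 = 37
Expected project duration μ = 37 hours. Critical path: A → B → G → J.

Variance along critical path = 1.778 + 9.000 + 2.778 + 2.778 = 16.333; σ = √16.333 = 4.041 hours.
Z = (41 − 37) / 4.041 = 0.990
P(T ≤ 41) = Φ(0.990) ≈ 0.839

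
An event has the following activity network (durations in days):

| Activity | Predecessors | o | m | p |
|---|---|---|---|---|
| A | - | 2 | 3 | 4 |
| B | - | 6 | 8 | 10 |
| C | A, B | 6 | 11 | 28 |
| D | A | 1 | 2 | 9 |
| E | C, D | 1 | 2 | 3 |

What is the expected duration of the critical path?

23 days

te_A = (2 + 4·3 + 4)/6 = 18/6 = 3
te_B = (6 + 4·8 + 10)/6 = 48/6 = 8
te_C = (6 + 4·11 + 28)/6 = 78/6 = 13
te_D = (1 + 4·2 + 9)/6 = 18/6 = 3
te_E = (1 + 4·2 + 3)/6 = 12/6 = 2

Forward pass:
ES_A = 0; EF_A = 3
ES_B = 0; EF_B = 8
ES_C = max(EF_A=3, EF_B=8) = 8; EF_C = 8+13 = 21
ES_D = 3; EF_D = 3+3 = 6
ES_E = max(EF_C=21, EF_D=6) = 21; EF_E = 21+2 = 23
Expected project duration μ = 23 days. Critical path: B → C → E.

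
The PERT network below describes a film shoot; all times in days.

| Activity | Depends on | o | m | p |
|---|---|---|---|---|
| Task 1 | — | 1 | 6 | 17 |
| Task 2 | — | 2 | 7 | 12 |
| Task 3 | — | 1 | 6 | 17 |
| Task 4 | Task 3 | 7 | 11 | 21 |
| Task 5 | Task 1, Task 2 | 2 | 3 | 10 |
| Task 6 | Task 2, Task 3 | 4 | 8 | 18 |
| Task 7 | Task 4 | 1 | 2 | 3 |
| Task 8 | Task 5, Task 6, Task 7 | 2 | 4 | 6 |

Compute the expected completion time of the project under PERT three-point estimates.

25 days

te_Task 1 = (1 + 4·6 + 17)/6 = 42/6 = 7
te_Task 2 = (2 + 4·7 + 12)/6 = 42/6 = 7
te_Task 3 = (1 + 4·6 + 17)/6 = 42/6 = 7
te_Task 4 = (7 + 4·11 + 21)/6 = 72/6 = 12
te_Task 5 = (2 + 4·3 + 10)/6 = 24/6 = 4
te_Task 6 = (4 + 4·8 + 18)/6 = 54/6 = 9
te_Task 7 = (1 + 4·2 + 3)/6 = 12/6 = 2
te_Task 8 = (2 + 4·4 + 6)/6 = 24/6 = 4

Forward pass:
ES_Task 1 = 0; EF_Task 1 = 7
ES_Task 2 = 0; EF_Task 2 = 7
ES_Task 3 = 0; EF_Task 3 = 7
ES_Task 4 = 7; EF_Task 4 = 7+12 = 19
ES_Task 5 = max(EF_Task 1=7, EF_Task 2=7) = 7; EF_Task 5 = 7+4 = 11
ES_Task 6 = max(EF_Task 2=7, EF_Task 3=7) = 7; EF_Task 6 = 7+9 = 16
ES_Task 7 = 19; EF_Task 7 = 19+2 = 21
ES_Task 8 = max(EF_Task 5=11, EF_Task 6=16, EF_Task 7=21) = 21; EF_Task 8 = 21+4 = 25
Expected project duration μ = 25 days. Critical path: Task 3 → Task 4 → Task 7 → Task 8.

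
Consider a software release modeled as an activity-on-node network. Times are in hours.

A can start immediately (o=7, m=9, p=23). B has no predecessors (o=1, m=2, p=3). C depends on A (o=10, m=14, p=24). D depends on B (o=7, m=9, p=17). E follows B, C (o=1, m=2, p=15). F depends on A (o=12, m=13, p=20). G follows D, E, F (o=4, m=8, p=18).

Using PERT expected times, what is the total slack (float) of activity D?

te_A = (7 + 4·9 + 23)/6 = 66/6 = 11
te_B = (1 + 4·2 + 3)/6 = 12/6 = 2
te_C = (10 + 4·14 + 24)/6 = 90/6 = 15
te_D = (7 + 4·9 + 17)/6 = 60/6 = 10
te_E = (1 + 4·2 + 15)/6 = 24/6 = 4
te_F = (12 + 4·13 + 20)/6 = 84/6 = 14
te_G = (4 + 4·8 + 18)/6 = 54/6 = 9

Forward pass:
ES_A = 0; EF_A = 11
ES_B = 0; EF_B = 2
ES_C = 11; EF_C = 11+15 = 26
ES_D = 2; EF_D = 2+10 = 12
ES_E = max(EF_B=2, EF_C=26) = 26; EF_E = 26+4 = 30
ES_F = 11; EF_F = 11+14 = 25
ES_G = max(EF_D=12, EF_E=30, EF_F=25) = 30; EF_G = 30+9 = 39
Expected project duration μ = 39 hours. Critical path: A → C → E → G.

Backward pass:
LF_G = 39; LS_G = 39−9 = 30
LF_F = LS_G = 30; LS_F = 30−14 = 16
LF_E = LS_G = 30; LS_E = 30−4 = 26
LF_D = LS_G = 30; LS_D = 30−10 = 20
LF_C = LS_E = 26; LS_C = 26−15 = 11
LF_B = min(LS_D=20, LS_E=26) = 20; LS_B = 20−2 = 18
LF_A = min(LS_C=11, LS_F=16) = 11; LS_A = 11−11 = 0
Slack_D = LS_D − ES_D = 20 − 2 = 18

18 hours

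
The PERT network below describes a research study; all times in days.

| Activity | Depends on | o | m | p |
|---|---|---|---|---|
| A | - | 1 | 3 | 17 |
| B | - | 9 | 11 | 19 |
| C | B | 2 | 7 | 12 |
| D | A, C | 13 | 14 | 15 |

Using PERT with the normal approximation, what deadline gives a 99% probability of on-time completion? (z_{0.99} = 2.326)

te_A = (1 + 4·3 + 17)/6 = 30/6 = 5; σ²_A = ((17−1)/6)² = 7.111
te_B = (9 + 4·11 + 19)/6 = 72/6 = 12; σ²_B = ((19−9)/6)² = 2.778
te_C = (2 + 4·7 + 12)/6 = 42/6 = 7; σ²_C = ((12−2)/6)² = 2.778
te_D = (13 + 4·14 + 15)/6 = 84/6 = 14; σ²_D = ((15−13)/6)² = 0.111

Forward pass:
ES_A = 0; EF_A = 5
ES_B = 0; EF_B = 12
ES_C = 12; EF_C = 12+7 = 19
ES_D = max(EF_A=5, EF_C=19) = 19; EF_D = 19+14 = 33
Expected project duration μ = 33 days. Critical path: B → C → D.

Variance along critical path = 2.778 + 2.778 + 0.111 = 5.667; σ = 2.380 days.
D = μ + z·σ = 33 + 2.326·2.380 = 38.5 days

38.5 days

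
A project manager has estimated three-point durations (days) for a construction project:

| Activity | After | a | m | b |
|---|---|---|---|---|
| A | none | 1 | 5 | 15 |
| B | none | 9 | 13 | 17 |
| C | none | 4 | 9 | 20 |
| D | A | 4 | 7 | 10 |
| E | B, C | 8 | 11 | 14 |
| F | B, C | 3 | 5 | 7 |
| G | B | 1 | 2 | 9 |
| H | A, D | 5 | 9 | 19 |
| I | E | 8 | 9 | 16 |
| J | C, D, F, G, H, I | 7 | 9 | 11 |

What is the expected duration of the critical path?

43 days

te_A = (1 + 4·5 + 15)/6 = 36/6 = 6
te_B = (9 + 4·13 + 17)/6 = 78/6 = 13
te_C = (4 + 4·9 + 20)/6 = 60/6 = 10
te_D = (4 + 4·7 + 10)/6 = 42/6 = 7
te_E = (8 + 4·11 + 14)/6 = 66/6 = 11
te_F = (3 + 4·5 + 7)/6 = 30/6 = 5
te_G = (1 + 4·2 + 9)/6 = 18/6 = 3
te_H = (5 + 4·9 + 19)/6 = 60/6 = 10
te_I = (8 + 4·9 + 16)/6 = 60/6 = 10
te_J = (7 + 4·9 + 11)/6 = 54/6 = 9

Forward pass:
ES_A = 0; EF_A = 6
ES_B = 0; EF_B = 13
ES_C = 0; EF_C = 10
ES_D = 6; EF_D = 6+7 = 13
ES_E = max(EF_B=13, EF_C=10) = 13; EF_E = 13+11 = 24
ES_F = max(EF_B=13, EF_C=10) = 13; EF_F = 13+5 = 18
ES_G = 13; EF_G = 13+3 = 16
ES_H = max(EF_A=6, EF_D=13) = 13; EF_H = 13+10 = 23
ES_I = 24; EF_I = 24+10 = 34
ES_J = max(EF_C=10, EF_D=13, EF_F=18, EF_G=16, EF_H=23, EF_I=34) = 34; EF_J = 34+9 = 43
Expected project duration μ = 43 days. Critical path: B → E → I → J.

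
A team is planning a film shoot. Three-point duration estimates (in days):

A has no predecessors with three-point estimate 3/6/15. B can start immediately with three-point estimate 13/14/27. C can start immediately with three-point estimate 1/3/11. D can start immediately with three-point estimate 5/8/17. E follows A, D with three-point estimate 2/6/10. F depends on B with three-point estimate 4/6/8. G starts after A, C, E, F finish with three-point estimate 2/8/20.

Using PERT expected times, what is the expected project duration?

te_A = (3 + 4·6 + 15)/6 = 42/6 = 7
te_B = (13 + 4·14 + 27)/6 = 96/6 = 16
te_C = (1 + 4·3 + 11)/6 = 24/6 = 4
te_D = (5 + 4·8 + 17)/6 = 54/6 = 9
te_E = (2 + 4·6 + 10)/6 = 36/6 = 6
te_F = (4 + 4·6 + 8)/6 = 36/6 = 6
te_G = (2 + 4·8 + 20)/6 = 54/6 = 9

Forward pass:
ES_A = 0; EF_A = 7
ES_B = 0; EF_B = 16
ES_C = 0; EF_C = 4
ES_D = 0; EF_D = 9
ES_E = max(EF_A=7, EF_D=9) = 9; EF_E = 9+6 = 15
ES_F = 16; EF_F = 16+6 = 22
ES_G = max(EF_A=7, EF_C=4, EF_E=15, EF_F=22) = 22; EF_G = 22+9 = 31
Expected project duration μ = 31 days. Critical path: B → F → G.

31 days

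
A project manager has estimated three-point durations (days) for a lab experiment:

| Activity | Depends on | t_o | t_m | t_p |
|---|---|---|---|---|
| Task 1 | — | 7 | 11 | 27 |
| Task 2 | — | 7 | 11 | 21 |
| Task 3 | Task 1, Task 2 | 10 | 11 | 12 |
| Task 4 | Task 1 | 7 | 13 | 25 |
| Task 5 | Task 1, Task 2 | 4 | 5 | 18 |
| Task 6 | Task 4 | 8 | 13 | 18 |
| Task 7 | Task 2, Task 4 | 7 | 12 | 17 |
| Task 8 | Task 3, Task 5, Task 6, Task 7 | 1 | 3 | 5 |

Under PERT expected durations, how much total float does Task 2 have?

16 days

te_Task 1 = (7 + 4·11 + 27)/6 = 78/6 = 13
te_Task 2 = (7 + 4·11 + 21)/6 = 72/6 = 12
te_Task 3 = (10 + 4·11 + 12)/6 = 66/6 = 11
te_Task 4 = (7 + 4·13 + 25)/6 = 84/6 = 14
te_Task 5 = (4 + 4·5 + 18)/6 = 42/6 = 7
te_Task 6 = (8 + 4·13 + 18)/6 = 78/6 = 13
te_Task 7 = (7 + 4·12 + 17)/6 = 72/6 = 12
te_Task 8 = (1 + 4·3 + 5)/6 = 18/6 = 3

Forward pass:
ES_Task 1 = 0; EF_Task 1 = 13
ES_Task 2 = 0; EF_Task 2 = 12
ES_Task 3 = max(EF_Task 1=13, EF_Task 2=12) = 13; EF_Task 3 = 13+11 = 24
ES_Task 4 = 13; EF_Task 4 = 13+14 = 27
ES_Task 5 = max(EF_Task 1=13, EF_Task 2=12) = 13; EF_Task 5 = 13+7 = 20
ES_Task 6 = 27; EF_Task 6 = 27+13 = 40
ES_Task 7 = max(EF_Task 2=12, EF_Task 4=27) = 27; EF_Task 7 = 27+12 = 39
ES_Task 8 = max(EF_Task 3=24, EF_Task 5=20, EF_Task 6=40, EF_Task 7=39) = 40; EF_Task 8 = 40+3 = 43
Expected project duration μ = 43 days. Critical path: Task 1 → Task 4 → Task 6 → Task 8.

Backward pass:
LF_Task 8 = 43; LS_Task 8 = 43−3 = 40
LF_Task 7 = LS_Task 8 = 40; LS_Task 7 = 40−12 = 28
LF_Task 6 = LS_Task 8 = 40; LS_Task 6 = 40−13 = 27
LF_Task 5 = LS_Task 8 = 40; LS_Task 5 = 40−7 = 33
LF_Task 4 = min(LS_Task 6=27, LS_Task 7=28) = 27; LS_Task 4 = 27−14 = 13
LF_Task 3 = LS_Task 8 = 40; LS_Task 3 = 40−11 = 29
LF_Task 2 = min(LS_Task 3=29, LS_Task 5=33, LS_Task 7=28) = 28; LS_Task 2 = 28−12 = 16
LF_Task 1 = min(LS_Task 3=29, LS_Task 4=13, LS_Task 5=33) = 13; LS_Task 1 = 13−13 = 0
Slack_Task 2 = LS_Task 2 − ES_Task 2 = 16 − 0 = 16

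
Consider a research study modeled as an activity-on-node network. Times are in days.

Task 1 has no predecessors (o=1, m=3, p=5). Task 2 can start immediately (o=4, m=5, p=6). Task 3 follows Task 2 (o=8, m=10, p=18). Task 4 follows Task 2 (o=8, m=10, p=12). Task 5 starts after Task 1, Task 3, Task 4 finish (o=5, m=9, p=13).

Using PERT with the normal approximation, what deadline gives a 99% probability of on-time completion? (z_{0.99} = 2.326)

30.0 days

te_Task 1 = (1 + 4·3 + 5)/6 = 18/6 = 3; σ²_Task 1 = ((5−1)/6)² = 0.444
te_Task 2 = (4 + 4·5 + 6)/6 = 30/6 = 5; σ²_Task 2 = ((6−4)/6)² = 0.111
te_Task 3 = (8 + 4·10 + 18)/6 = 66/6 = 11; σ²_Task 3 = ((18−8)/6)² = 2.778
te_Task 4 = (8 + 4·10 + 12)/6 = 60/6 = 10; σ²_Task 4 = ((12−8)/6)² = 0.444
te_Task 5 = (5 + 4·9 + 13)/6 = 54/6 = 9; σ²_Task 5 = ((13−5)/6)² = 1.778

Forward pass:
ES_Task 1 = 0; EF_Task 1 = 3
ES_Task 2 = 0; EF_Task 2 = 5
ES_Task 3 = 5; EF_Task 3 = 5+11 = 16
ES_Task 4 = 5; EF_Task 4 = 5+10 = 15
ES_Task 5 = max(EF_Task 1=3, EF_Task 3=16, EF_Task 4=15) = 16; EF_Task 5 = 16+9 = 25
Expected project duration μ = 25 days. Critical path: Task 2 → Task 3 → Task 5.

Variance along critical path = 0.111 + 2.778 + 1.778 = 4.667; σ = 2.160 days.
D = μ + z·σ = 25 + 2.326·2.160 = 30.0 days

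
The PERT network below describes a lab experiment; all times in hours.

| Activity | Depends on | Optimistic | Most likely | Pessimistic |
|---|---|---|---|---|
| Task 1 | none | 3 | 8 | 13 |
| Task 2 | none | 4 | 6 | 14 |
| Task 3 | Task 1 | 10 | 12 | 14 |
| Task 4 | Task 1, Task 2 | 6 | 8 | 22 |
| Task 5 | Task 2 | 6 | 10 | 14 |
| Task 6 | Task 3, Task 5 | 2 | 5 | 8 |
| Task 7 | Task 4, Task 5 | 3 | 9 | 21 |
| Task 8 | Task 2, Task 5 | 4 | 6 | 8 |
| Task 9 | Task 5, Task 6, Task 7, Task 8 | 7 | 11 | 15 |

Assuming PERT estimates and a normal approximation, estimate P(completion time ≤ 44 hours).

te_Task 1 = (3 + 4·8 + 13)/6 = 48/6 = 8; σ²_Task 1 = ((13−3)/6)² = 2.778
te_Task 2 = (4 + 4·6 + 14)/6 = 42/6 = 7; σ²_Task 2 = ((14−4)/6)² = 2.778
te_Task 3 = (10 + 4·12 + 14)/6 = 72/6 = 12; σ²_Task 3 = ((14−10)/6)² = 0.444
te_Task 4 = (6 + 4·8 + 22)/6 = 60/6 = 10; σ²_Task 4 = ((22−6)/6)² = 7.111
te_Task 5 = (6 + 4·10 + 14)/6 = 60/6 = 10; σ²_Task 5 = ((14−6)/6)² = 1.778
te_Task 6 = (2 + 4·5 + 8)/6 = 30/6 = 5; σ²_Task 6 = ((8−2)/6)² = 1.000
te_Task 7 = (3 + 4·9 + 21)/6 = 60/6 = 10; σ²_Task 7 = ((21−3)/6)² = 9.000
te_Task 8 = (4 + 4·6 + 8)/6 = 36/6 = 6; σ²_Task 8 = ((8−4)/6)² = 0.444
te_Task 9 = (7 + 4·11 + 15)/6 = 66/6 = 11; σ²_Task 9 = ((15−7)/6)² = 1.778

Forward pass:
ES_Task 1 = 0; EF_Task 1 = 8
ES_Task 2 = 0; EF_Task 2 = 7
ES_Task 3 = 8; EF_Task 3 = 8+12 = 20
ES_Task 4 = max(EF_Task 1=8, EF_Task 2=7) = 8; EF_Task 4 = 8+10 = 18
ES_Task 5 = 7; EF_Task 5 = 7+10 = 17
ES_Task 6 = max(EF_Task 3=20, EF_Task 5=17) = 20; EF_Task 6 = 20+5 = 25
ES_Task 7 = max(EF_Task 4=18, EF_Task 5=17) = 18; EF_Task 7 = 18+10 = 28
ES_Task 8 = max(EF_Task 2=7, EF_Task 5=17) = 17; EF_Task 8 = 17+6 = 23
ES_Task 9 = max(EF_Task 5=17, EF_Task 6=25, EF_Task 7=28, EF_Task 8=23) = 28; EF_Task 9 = 28+11 = 39
Expected project duration μ = 39 hours. Critical path: Task 1 → Task 4 → Task 7 → Task 9.

Variance along critical path = 2.778 + 7.111 + 9.000 + 1.778 = 20.667; σ = √20.667 = 4.546 hours.
Z = (44 − 39) / 4.546 = 1.100
P(T ≤ 44) = Φ(1.100) ≈ 0.864

0.864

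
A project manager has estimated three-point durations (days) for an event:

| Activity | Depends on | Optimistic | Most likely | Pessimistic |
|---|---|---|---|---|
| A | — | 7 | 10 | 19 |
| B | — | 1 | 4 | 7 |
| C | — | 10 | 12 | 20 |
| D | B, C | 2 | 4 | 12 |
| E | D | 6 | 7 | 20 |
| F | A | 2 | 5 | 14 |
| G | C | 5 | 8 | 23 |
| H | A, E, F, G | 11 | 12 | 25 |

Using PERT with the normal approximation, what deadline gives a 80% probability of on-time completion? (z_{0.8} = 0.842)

te_A = (7 + 4·10 + 19)/6 = 66/6 = 11; σ²_A = ((19−7)/6)² = 4.000
te_B = (1 + 4·4 + 7)/6 = 24/6 = 4; σ²_B = ((7−1)/6)² = 1.000
te_C = (10 + 4·12 + 20)/6 = 78/6 = 13; σ²_C = ((20−10)/6)² = 2.778
te_D = (2 + 4·4 + 12)/6 = 30/6 = 5; σ²_D = ((12−2)/6)² = 2.778
te_E = (6 + 4·7 + 20)/6 = 54/6 = 9; σ²_E = ((20−6)/6)² = 5.444
te_F = (2 + 4·5 + 14)/6 = 36/6 = 6; σ²_F = ((14−2)/6)² = 4.000
te_G = (5 + 4·8 + 23)/6 = 60/6 = 10; σ²_G = ((23−5)/6)² = 9.000
te_H = (11 + 4·12 + 25)/6 = 84/6 = 14; σ²_H = ((25−11)/6)² = 5.444

Forward pass:
ES_A = 0; EF_A = 11
ES_B = 0; EF_B = 4
ES_C = 0; EF_C = 13
ES_D = max(EF_B=4, EF_C=13) = 13; EF_D = 13+5 = 18
ES_E = 18; EF_E = 18+9 = 27
ES_F = 11; EF_F = 11+6 = 17
ES_G = 13; EF_G = 13+10 = 23
ES_H = max(EF_A=11, EF_E=27, EF_F=17, EF_G=23) = 27; EF_H = 27+14 = 41
Expected project duration μ = 41 days. Critical path: C → D → E → H.

Variance along critical path = 2.778 + 2.778 + 5.444 + 5.444 = 16.444; σ = 4.055 days.
D = μ + z·σ = 41 + 0.842·4.055 = 44.4 days

44.4 days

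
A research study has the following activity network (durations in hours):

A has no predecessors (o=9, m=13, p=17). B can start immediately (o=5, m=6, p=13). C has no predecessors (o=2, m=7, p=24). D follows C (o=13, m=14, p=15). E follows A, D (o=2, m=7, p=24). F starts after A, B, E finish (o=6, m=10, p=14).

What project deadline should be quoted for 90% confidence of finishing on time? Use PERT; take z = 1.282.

te_A = (9 + 4·13 + 17)/6 = 78/6 = 13; σ²_A = ((17−9)/6)² = 1.778
te_B = (5 + 4·6 + 13)/6 = 42/6 = 7; σ²_B = ((13−5)/6)² = 1.778
te_C = (2 + 4·7 + 24)/6 = 54/6 = 9; σ²_C = ((24−2)/6)² = 13.444
te_D = (13 + 4·14 + 15)/6 = 84/6 = 14; σ²_D = ((15−13)/6)² = 0.111
te_E = (2 + 4·7 + 24)/6 = 54/6 = 9; σ²_E = ((24−2)/6)² = 13.444
te_F = (6 + 4·10 + 14)/6 = 60/6 = 10; σ²_F = ((14−6)/6)² = 1.778

Forward pass:
ES_A = 0; EF_A = 13
ES_B = 0; EF_B = 7
ES_C = 0; EF_C = 9
ES_D = 9; EF_D = 9+14 = 23
ES_E = max(EF_A=13, EF_D=23) = 23; EF_E = 23+9 = 32
ES_F = max(EF_A=13, EF_B=7, EF_E=32) = 32; EF_F = 32+10 = 42
Expected project duration μ = 42 hours. Critical path: C → D → E → F.

Variance along critical path = 13.444 + 0.111 + 13.444 + 1.778 = 28.778; σ = 5.364 hours.
D = μ + z·σ = 42 + 1.282·5.364 = 48.9 hours

48.9 hours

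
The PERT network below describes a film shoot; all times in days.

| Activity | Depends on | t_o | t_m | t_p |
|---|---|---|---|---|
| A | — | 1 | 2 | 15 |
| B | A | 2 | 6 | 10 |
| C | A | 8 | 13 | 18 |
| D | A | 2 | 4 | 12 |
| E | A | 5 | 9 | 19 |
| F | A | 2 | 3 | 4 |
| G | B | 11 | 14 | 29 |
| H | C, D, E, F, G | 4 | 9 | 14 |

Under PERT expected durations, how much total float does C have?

te_A = (1 + 4·2 + 15)/6 = 24/6 = 4
te_B = (2 + 4·6 + 10)/6 = 36/6 = 6
te_C = (8 + 4·13 + 18)/6 = 78/6 = 13
te_D = (2 + 4·4 + 12)/6 = 30/6 = 5
te_E = (5 + 4·9 + 19)/6 = 60/6 = 10
te_F = (2 + 4·3 + 4)/6 = 18/6 = 3
te_G = (11 + 4·14 + 29)/6 = 96/6 = 16
te_H = (4 + 4·9 + 14)/6 = 54/6 = 9

Forward pass:
ES_A = 0; EF_A = 4
ES_B = 4; EF_B = 4+6 = 10
ES_C = 4; EF_C = 4+13 = 17
ES_D = 4; EF_D = 4+5 = 9
ES_E = 4; EF_E = 4+10 = 14
ES_F = 4; EF_F = 4+3 = 7
ES_G = 10; EF_G = 10+16 = 26
ES_H = max(EF_C=17, EF_D=9, EF_E=14, EF_F=7, EF_G=26) = 26; EF_H = 26+9 = 35
Expected project duration μ = 35 days. Critical path: A → B → G → H.

Backward pass:
LF_H = 35; LS_H = 35−9 = 26
LF_G = LS_H = 26; LS_G = 26−16 = 10
LF_F = LS_H = 26; LS_F = 26−3 = 23
LF_E = LS_H = 26; LS_E = 26−10 = 16
LF_D = LS_H = 26; LS_D = 26−5 = 21
LF_C = LS_H = 26; LS_C = 26−13 = 13
LF_B = LS_G = 10; LS_B = 10−6 = 4
LF_A = min(LS_B=4, LS_C=13, LS_D=21, LS_E=16, LS_F=23) = 4; LS_A = 4−4 = 0
Slack_C = LS_C − ES_C = 13 − 4 = 9

9 days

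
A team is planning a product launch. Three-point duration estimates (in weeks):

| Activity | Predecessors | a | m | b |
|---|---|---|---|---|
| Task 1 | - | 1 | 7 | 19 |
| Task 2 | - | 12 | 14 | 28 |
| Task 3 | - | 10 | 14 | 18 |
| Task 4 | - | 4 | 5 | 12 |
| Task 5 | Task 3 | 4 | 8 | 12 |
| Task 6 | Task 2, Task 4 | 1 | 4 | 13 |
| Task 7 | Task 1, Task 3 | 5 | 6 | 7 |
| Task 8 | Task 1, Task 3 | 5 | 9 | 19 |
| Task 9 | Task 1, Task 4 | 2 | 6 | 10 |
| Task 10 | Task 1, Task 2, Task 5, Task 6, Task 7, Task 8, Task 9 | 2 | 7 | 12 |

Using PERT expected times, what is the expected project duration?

31 weeks

te_Task 1 = (1 + 4·7 + 19)/6 = 48/6 = 8
te_Task 2 = (12 + 4·14 + 28)/6 = 96/6 = 16
te_Task 3 = (10 + 4·14 + 18)/6 = 84/6 = 14
te_Task 4 = (4 + 4·5 + 12)/6 = 36/6 = 6
te_Task 5 = (4 + 4·8 + 12)/6 = 48/6 = 8
te_Task 6 = (1 + 4·4 + 13)/6 = 30/6 = 5
te_Task 7 = (5 + 4·6 + 7)/6 = 36/6 = 6
te_Task 8 = (5 + 4·9 + 19)/6 = 60/6 = 10
te_Task 9 = (2 + 4·6 + 10)/6 = 36/6 = 6
te_Task 10 = (2 + 4·7 + 12)/6 = 42/6 = 7

Forward pass:
ES_Task 1 = 0; EF_Task 1 = 8
ES_Task 2 = 0; EF_Task 2 = 16
ES_Task 3 = 0; EF_Task 3 = 14
ES_Task 4 = 0; EF_Task 4 = 6
ES_Task 5 = 14; EF_Task 5 = 14+8 = 22
ES_Task 6 = max(EF_Task 2=16, EF_Task 4=6) = 16; EF_Task 6 = 16+5 = 21
ES_Task 7 = max(EF_Task 1=8, EF_Task 3=14) = 14; EF_Task 7 = 14+6 = 20
ES_Task 8 = max(EF_Task 1=8, EF_Task 3=14) = 14; EF_Task 8 = 14+10 = 24
ES_Task 9 = max(EF_Task 1=8, EF_Task 4=6) = 8; EF_Task 9 = 8+6 = 14
ES_Task 10 = max(EF_Task 1=8, EF_Task 2=16, EF_Task 5=22, EF_Task 6=21, EF_Task 7=20, EF_Task 8=24, EF_Task 9=14) = 24; EF_Task 10 = 24+7 = 31
Expected project duration μ = 31 weeks. Critical path: Task 3 → Task 8 → Task 10.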